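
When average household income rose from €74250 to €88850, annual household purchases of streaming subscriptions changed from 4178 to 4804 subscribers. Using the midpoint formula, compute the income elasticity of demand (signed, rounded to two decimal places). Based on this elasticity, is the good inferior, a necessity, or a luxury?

0.78; necessity

%ΔQ = (4804 − 4178)/[( 4178 + 4804)/2] = 626/4491 = 0.139389…
%ΔIncome = (88850 − 74250)/[( 74250 + 88850)/2] = 14600/81550 = 0.179031…
E_income = (626/4491) / (14600/81550) = 0.7785…
0 < E_income < 1 ⇒ normal good, necessity.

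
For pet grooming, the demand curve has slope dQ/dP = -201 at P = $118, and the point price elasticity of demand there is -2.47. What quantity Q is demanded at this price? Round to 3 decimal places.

9602.429

Ed = (dQ/dP)·(P/Q) ⇒ Q = (dQ/dP)·P/Ed = (-201)·118/(-2.47) = 9602.42914…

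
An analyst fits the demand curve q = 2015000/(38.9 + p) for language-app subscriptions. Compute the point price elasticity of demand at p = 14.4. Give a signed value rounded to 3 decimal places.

dq/dp = −2015000/(38.9 + p)² = -709.285. At p = 14.4, q = 37804.9.
Ed = (dq/dp)·(p/q) = (-709.285) × (14.4/37804.9) = -0.27016…

-0.270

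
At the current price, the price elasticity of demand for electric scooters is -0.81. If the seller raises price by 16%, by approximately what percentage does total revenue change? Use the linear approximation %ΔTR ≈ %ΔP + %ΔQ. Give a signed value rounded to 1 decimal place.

+3.0%

%ΔQ ≈ Ed × %ΔP = (-0.81) × (+16%) = -12.9600%
%ΔTR ≈ %ΔP + %ΔQ = (+16%) + (-12.9600%) = +3.0400%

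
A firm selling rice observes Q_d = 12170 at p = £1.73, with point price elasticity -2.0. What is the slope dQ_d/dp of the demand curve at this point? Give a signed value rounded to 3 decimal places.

Ed = (dQ_d/dp)·(p/Q_d) ⇒ dQ_d/dp = Ed·Q_d/p = (-2.0)·12170/1.73 = -14069.36416…

-14069.364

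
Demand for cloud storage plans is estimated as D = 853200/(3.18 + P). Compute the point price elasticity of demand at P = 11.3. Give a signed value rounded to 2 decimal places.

dD/dP = −853200/(3.18 + P)² = -4069.24. At P = 11.3, D = 58922.7.
Ed = (dD/dP)·(P/D) = (-4069.24) × (11.3/58922.7) = -0.7803…

-0.78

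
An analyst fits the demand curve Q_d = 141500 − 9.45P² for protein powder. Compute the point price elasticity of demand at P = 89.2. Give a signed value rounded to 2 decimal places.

dQ_d/dP = −2·9.45·P = -1685.88. At P = 89.2, Q_d = 66309.752.
Ed = (dQ_d/dP)·(P/Q_d) = (-1685.88) × (89.2/66309.752) = -2.2678…

-2.27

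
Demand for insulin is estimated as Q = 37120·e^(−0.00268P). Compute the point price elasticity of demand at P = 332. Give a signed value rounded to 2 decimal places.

dQ/dP = −0.00268·Q = -40.8625. At P = 332, Q = 15247.2.
Ed = (dQ/dP)·(P/Q) = (-40.8625) × (332/15247.2) = -0.8897…

-0.89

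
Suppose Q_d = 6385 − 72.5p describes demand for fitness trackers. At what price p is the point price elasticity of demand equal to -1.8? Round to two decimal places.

56.62

Ed = −72.5p/(6385 − 72.5p). Set this equal to -1.8:
72.5p = 1.8·(6385 − 72.5p) ⇒ 72.5p(1 + 1.8) = 1.8·6385
p = 1.8·6385 / (72.5·2.8) = 56.6157…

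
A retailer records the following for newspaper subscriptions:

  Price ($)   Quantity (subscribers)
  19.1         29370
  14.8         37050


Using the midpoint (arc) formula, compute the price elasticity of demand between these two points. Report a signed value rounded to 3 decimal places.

-0.912

%ΔQ = (37050 − 29370) / [(29370 + 37050)/2] = 7680/33210 = 0.231255…
%ΔP = (14.8 − 19.1) / [(19.1 + 14.8)/2] = -4.3/16.95 = -0.253687…
Arc Ed = %ΔQ / %ΔP = (7680/33210) / (-4.3/16.95) = -0.91157…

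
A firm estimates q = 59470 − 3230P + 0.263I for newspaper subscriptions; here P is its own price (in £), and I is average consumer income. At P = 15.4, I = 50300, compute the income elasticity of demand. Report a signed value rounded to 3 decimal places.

0.576

At the given values, q = 59470 − 3230(15.4) + 0.263(50300) = 22956.9.
∂q/∂I = 0.263.
E = (0.263) × (50300/22956.9) = 0.57624…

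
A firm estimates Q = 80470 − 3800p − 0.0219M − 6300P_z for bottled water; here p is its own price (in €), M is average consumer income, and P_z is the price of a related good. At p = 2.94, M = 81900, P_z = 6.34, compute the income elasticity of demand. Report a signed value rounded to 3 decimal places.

At the given values, Q = 80470 − 3800(2.94) − 0.0219(81900) − 6300(6.34) = 27562.39.
∂Q/∂M = -0.0219.
E = (-0.0219) × (81900/27562.39) = -0.06507…

-0.065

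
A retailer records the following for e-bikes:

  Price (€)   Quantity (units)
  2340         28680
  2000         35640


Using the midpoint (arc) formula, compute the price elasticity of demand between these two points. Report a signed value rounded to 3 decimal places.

-1.381

%ΔQ = (35640 − 28680) / [(28680 + 35640)/2] = 6960/32160 = 0.216417…
%ΔP = (2000 − 2340) / [(2340 + 2000)/2] = -340/2170 = -0.156682…
Arc Ed = %ΔQ / %ΔP = (6960/32160) / (-340/2170) = -1.38125…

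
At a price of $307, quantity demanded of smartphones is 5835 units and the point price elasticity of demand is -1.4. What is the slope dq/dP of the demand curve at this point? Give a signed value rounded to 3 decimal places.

Ed = (dq/dP)·(P/q) ⇒ dq/dP = Ed·q/P = (-1.4)·5835/307 = -26.60912…

-26.609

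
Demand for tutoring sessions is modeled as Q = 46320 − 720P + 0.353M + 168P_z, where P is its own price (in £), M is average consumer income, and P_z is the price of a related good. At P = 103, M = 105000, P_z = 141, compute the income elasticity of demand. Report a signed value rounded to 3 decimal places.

At the given values, Q = 46320 − 720(103) + 0.353(105000) + 168(141) = 32913.
∂Q/∂M = 0.353.
E = (0.353) × (105000/32913) = 1.12615…

1.126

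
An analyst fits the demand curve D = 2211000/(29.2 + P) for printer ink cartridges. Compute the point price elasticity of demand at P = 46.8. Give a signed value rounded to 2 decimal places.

dD/dP = −2211000/(29.2 + P)² = -382.791. At P = 46.8, D = 29092.1.
Ed = (dD/dP)·(P/D) = (-382.791) × (46.8/29092.1) = -0.6157…

-0.62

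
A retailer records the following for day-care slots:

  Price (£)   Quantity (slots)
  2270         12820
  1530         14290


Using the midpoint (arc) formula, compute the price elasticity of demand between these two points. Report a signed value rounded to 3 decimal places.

-0.278

%ΔQ = (14290 − 12820) / [(12820 + 14290)/2] = 1470/13555 = 0.108447…
%ΔP = (1530 − 2270) / [(2270 + 1530)/2] = -740/1900 = -0.389473…
Arc Ed = %ΔQ / %ΔP = (1470/13555) / (-740/1900) = -0.27844…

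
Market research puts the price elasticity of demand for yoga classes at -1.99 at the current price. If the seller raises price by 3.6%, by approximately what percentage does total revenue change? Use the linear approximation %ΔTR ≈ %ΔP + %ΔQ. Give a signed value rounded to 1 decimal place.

-3.6%

%ΔQ ≈ Ed × %ΔP = (-1.99) × (+3.6%) = -7.1640%
%ΔTR ≈ %ΔP + %ΔQ = (+3.6%) + (-7.1640%) = -3.5640%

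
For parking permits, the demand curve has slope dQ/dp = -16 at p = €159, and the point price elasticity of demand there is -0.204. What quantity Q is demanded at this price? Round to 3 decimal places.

12470.588

Ed = (dQ/dp)·(p/Q) ⇒ Q = (dQ/dp)·p/Ed = (-16)·159/(-0.204) = 12470.58823…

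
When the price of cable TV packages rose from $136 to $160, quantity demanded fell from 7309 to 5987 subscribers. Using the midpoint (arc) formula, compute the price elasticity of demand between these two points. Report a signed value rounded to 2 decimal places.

%ΔQ = (5987 − 7309) / [(7309 + 5987)/2] = -1322/6648 = -0.198856…
%ΔP = (160 − 136) / [(136 + 160)/2] = 24/148 = 0.162162…
Arc Ed = %ΔQ / %ΔP = (-1322/6648) / (24/148) = -1.2262…

-1.23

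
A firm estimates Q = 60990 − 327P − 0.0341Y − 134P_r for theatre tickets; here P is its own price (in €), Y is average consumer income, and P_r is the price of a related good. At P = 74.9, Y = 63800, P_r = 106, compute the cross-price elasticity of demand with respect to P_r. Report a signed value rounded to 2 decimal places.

At the given values, Q = 60990 − 327(74.9) − 0.0341(63800) − 134(106) = 20118.12.
∂Q/∂P_r = -134.
E = (-134) × (106/20118.12) = -0.7060…

-0.71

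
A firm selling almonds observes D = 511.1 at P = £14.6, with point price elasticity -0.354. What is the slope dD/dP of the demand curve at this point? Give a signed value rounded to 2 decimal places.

-12.39

Ed = (dD/dP)·(P/D) ⇒ dD/dP = Ed·D/P = (-0.354)·511.1/14.6 = -12.3924…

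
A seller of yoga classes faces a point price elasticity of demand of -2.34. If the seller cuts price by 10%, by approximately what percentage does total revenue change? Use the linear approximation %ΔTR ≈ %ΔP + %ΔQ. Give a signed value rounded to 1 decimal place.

%ΔQ ≈ Ed × %ΔP = (-2.34) × (-10%) = +23.4000%
%ΔTR ≈ %ΔP + %ΔQ = (-10%) + (+23.4000%) = +13.4000%

+13.4%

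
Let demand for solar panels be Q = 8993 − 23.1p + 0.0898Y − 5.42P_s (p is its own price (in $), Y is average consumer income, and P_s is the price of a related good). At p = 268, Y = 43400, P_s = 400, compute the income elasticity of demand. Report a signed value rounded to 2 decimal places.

0.86

At the given values, Q = 8993 − 23.1(268) + 0.0898(43400) − 5.42(400) = 4531.52.
∂Q/∂Y = 0.0898.
E = (0.0898) × (43400/4531.52) = 0.8600…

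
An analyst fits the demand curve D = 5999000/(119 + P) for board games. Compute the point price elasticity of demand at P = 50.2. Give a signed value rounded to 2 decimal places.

-0.30

dD/dP = −5999000/(119 + P)² = -209.545. At P = 50.2, D = 35455.1.
Ed = (dD/dP)·(P/D) = (-209.545) × (50.2/35455.1) = -0.2966…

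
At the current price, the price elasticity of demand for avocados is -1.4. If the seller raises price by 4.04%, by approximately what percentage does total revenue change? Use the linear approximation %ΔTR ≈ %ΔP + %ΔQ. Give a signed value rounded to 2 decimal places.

-1.62%

%ΔQ ≈ Ed × %ΔP = (-1.4) × (+4.04%) = -5.6560%
%ΔTR ≈ %ΔP + %ΔQ = (+4.04%) + (-5.6560%) = -1.6160%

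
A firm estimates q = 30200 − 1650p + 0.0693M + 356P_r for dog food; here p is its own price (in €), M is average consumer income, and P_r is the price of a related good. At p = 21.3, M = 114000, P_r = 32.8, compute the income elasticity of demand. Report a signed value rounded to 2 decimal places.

0.54

At the given values, q = 30200 − 1650(21.3) + 0.0693(114000) + 356(32.8) = 14632.
∂q/∂M = 0.0693.
E = (0.0693) × (114000/14632) = 0.5399…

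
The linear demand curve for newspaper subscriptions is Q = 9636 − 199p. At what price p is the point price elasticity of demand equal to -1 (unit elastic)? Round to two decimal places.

24.21

Ed = −199p/(9636 − 199p). Set this equal to -1:
199p = 1·(9636 − 199p) ⇒ 199p(1 + 1) = 1·9636
p = 1·9636 / (199·2) = 24.2110…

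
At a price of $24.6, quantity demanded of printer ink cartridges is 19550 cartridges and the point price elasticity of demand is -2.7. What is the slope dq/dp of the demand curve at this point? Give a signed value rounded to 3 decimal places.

Ed = (dq/dp)·(p/q) ⇒ dq/dp = Ed·q/p = (-2.7)·19550/24.6 = -2145.73170…

-2145.732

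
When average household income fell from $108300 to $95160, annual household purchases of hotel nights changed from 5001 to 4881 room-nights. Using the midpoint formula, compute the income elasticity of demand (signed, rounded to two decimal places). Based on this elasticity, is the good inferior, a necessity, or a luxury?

0.19; necessity

%ΔQ = (4881 − 5001)/[( 5001 + 4881)/2] = -120/4941 = -0.024286…
%ΔIncome = (95160 − 108300)/[( 108300 + 95160)/2] = -13140/101730 = -0.129165…
E_income = (-120/4941) / (-13140/101730) = 0.1880…
0 < E_income < 1 ⇒ normal good, necessity.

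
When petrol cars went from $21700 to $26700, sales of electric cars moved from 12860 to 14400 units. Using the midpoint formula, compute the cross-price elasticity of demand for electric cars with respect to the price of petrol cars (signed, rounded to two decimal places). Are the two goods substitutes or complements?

0.55; substitutes

%ΔQ_{electric cars} = (14400 − 12860)/avg = 1540/13630 = 0.112986…
%ΔP_{petrol cars} = (26700 − 21700)/avg = 5000/24200 = 0.206611…
E_cross = (1540/13630) / (5000/24200) = 0.5468…
E_cross > 0 ⇒ the goods are substitutes.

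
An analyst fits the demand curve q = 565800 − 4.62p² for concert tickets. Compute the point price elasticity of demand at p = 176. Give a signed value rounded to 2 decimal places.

dq/dp = −2·4.62·p = -1626.24. At p = 176, q = 422690.88.
Ed = (dq/dp)·(p/q) = (-1626.24) × (176/422690.88) = -0.6771…

-0.68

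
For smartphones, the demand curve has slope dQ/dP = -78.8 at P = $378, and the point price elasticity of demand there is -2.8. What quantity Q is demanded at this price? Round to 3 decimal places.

10638.000

Ed = (dQ/dP)·(P/Q) ⇒ Q = (dQ/dP)·P/Ed = (-78.8)·378/(-2.8) = 10638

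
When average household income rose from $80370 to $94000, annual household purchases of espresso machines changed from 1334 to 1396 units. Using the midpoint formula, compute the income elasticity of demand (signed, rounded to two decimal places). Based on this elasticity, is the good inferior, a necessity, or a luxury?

%ΔQ = (1396 − 1334)/[( 1334 + 1396)/2] = 62/1365 = 0.045421…
%ΔIncome = (94000 − 80370)/[( 80370 + 94000)/2] = 13630/87185 = 0.156334…
E_income = (62/1365) / (13630/87185) = 0.2905…
0 < E_income < 1 ⇒ normal good, necessity.

0.29; necessity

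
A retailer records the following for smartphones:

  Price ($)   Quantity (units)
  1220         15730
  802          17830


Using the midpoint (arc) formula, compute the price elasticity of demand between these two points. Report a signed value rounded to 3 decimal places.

%ΔQ = (17830 − 15730) / [(15730 + 17830)/2] = 2100/16780 = 0.125148…
%ΔP = (802 − 1220) / [(1220 + 802)/2] = -418/1011 = -0.413452…
Arc Ed = %ΔQ / %ΔP = (2100/16780) / (-418/1011) = -0.30269…

-0.303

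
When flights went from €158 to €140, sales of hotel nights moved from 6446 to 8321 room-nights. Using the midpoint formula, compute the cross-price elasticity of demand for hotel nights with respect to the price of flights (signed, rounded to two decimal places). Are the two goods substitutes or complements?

%ΔQ_{hotel nights} = (8321 − 6446)/avg = 1875/7383.5 = 0.253944…
%ΔP_{flights} = (140 − 158)/avg = -18/149 = -0.120805…
E_cross = (1875/7383.5) / (-18/149) = -2.1020…
E_cross < 0 ⇒ the goods are complements.

-2.10; complements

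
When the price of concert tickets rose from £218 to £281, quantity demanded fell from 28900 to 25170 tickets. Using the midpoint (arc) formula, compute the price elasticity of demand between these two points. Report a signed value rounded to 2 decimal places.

%ΔQ = (25170 − 28900) / [(28900 + 25170)/2] = -3730/27035 = -0.137969…
%ΔP = (281 − 218) / [(218 + 281)/2] = 63/249.5 = 0.252505…
Arc Ed = %ΔQ / %ΔP = (-3730/27035) / (63/249.5) = -0.5464…

-0.55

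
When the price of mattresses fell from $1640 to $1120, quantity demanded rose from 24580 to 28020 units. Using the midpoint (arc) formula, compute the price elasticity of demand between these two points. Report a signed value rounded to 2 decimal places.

%ΔQ = (28020 − 24580) / [(24580 + 28020)/2] = 3440/26300 = 0.130798…
%ΔP = (1120 − 1640) / [(1640 + 1120)/2] = -520/1380 = -0.376811…
Arc Ed = %ΔQ / %ΔP = (3440/26300) / (-520/1380) = -0.3471…

-0.35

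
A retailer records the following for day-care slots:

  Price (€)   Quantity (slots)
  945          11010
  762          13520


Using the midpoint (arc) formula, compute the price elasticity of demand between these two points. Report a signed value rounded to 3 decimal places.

-0.954

%ΔQ = (13520 − 11010) / [(11010 + 13520)/2] = 2510/12265 = 0.204647…
%ΔP = (762 − 945) / [(945 + 762)/2] = -183/853.5 = -0.214411…
Arc Ed = %ΔQ / %ΔP = (2510/12265) / (-183/853.5) = -0.95446…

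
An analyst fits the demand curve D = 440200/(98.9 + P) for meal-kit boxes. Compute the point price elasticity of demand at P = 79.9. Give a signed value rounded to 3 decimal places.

dD/dP = −440200/(98.9 + P)² = -13.7694. At P = 79.9, D = 2461.97.
Ed = (dD/dP)·(P/D) = (-13.7694) × (79.9/2461.97) = -0.44686…

-0.447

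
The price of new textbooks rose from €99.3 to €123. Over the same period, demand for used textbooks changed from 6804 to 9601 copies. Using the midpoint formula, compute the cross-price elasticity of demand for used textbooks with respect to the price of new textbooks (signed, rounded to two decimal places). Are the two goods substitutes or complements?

1.60; substitutes

%ΔQ_{used textbooks} = (9601 − 6804)/avg = 2797/8202.5 = 0.340993…
%ΔP_{new textbooks} = (123 − 99.3)/avg = 23.7/111.15 = 0.213225…
E_cross = (2797/8202.5) / (23.7/111.15) = 1.5992…
E_cross > 0 ⇒ the goods are substitutes.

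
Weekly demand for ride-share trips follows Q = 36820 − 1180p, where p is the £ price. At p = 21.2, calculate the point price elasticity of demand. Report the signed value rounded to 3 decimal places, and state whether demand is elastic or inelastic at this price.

-2.119; elastic

dQ/dp = −1180. At p = 21.2, Q = 36820 − 1180(21.2) = 11804.
Ed = (dQ/dp)·(p/Q) = −1180 × (21.2/11804) = -2.11928…
|Ed| = 2.119 > 1, so demand is elastic.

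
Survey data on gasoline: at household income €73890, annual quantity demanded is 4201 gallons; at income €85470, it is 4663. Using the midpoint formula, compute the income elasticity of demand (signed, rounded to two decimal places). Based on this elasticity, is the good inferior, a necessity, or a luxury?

%ΔQ = (4663 − 4201)/[( 4201 + 4663)/2] = 462/4432 = 0.104241…
%ΔIncome = (85470 − 73890)/[( 73890 + 85470)/2] = 11580/79680 = 0.145331…
E_income = (462/4432) / (11580/79680) = 0.7172…
0 < E_income < 1 ⇒ normal good, necessity.

0.72; necessity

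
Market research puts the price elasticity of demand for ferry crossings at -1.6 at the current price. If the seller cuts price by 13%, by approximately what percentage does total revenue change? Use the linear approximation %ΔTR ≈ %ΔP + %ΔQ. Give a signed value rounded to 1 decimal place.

%ΔQ ≈ Ed × %ΔP = (-1.6) × (-13%) = +20.8000%
%ΔTR ≈ %ΔP + %ΔQ = (-13%) + (+20.8000%) = +7.8000%

+7.8%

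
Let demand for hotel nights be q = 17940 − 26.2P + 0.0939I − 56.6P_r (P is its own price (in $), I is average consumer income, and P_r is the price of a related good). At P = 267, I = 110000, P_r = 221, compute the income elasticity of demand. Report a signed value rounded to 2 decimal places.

At the given values, q = 17940 − 26.2(267) + 0.0939(110000) − 56.6(221) = 8765.
∂q/∂I = 0.0939.
E = (0.0939) × (110000/8765) = 1.1784…

1.18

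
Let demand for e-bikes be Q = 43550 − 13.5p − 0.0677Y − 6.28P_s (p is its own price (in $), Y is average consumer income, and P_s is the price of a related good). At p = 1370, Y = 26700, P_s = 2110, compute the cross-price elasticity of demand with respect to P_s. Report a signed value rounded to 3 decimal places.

-1.326

At the given values, Q = 43550 − 13.5(1370) − 0.0677(26700) − 6.28(2110) = 9996.61.
∂Q/∂P_s = -6.28.
E = (-6.28) × (2110/9996.61) = -1.32552…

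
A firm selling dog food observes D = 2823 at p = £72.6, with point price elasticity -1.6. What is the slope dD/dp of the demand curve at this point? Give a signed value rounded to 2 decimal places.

Ed = (dD/dp)·(p/D) ⇒ dD/dp = Ed·D/p = (-1.6)·2823/72.6 = -62.2148…

-62.21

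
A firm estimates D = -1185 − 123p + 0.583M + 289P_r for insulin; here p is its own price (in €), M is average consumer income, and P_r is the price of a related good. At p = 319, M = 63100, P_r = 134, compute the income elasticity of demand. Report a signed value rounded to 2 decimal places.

At the given values, D = -1185 − 123(319) + 0.583(63100) + 289(134) = 35091.3.
∂D/∂M = 0.583.
E = (0.583) × (63100/35091.3) = 1.0483…

1.05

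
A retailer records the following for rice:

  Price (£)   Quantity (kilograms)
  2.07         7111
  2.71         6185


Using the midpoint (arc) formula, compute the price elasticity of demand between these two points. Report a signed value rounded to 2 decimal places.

%ΔQ = (6185 − 7111) / [(7111 + 6185)/2] = -926/6648 = -0.139290…
%ΔP = (2.71 − 2.07) / [(2.07 + 2.71)/2] = 0.64/2.39 = 0.267782…
Arc Ed = %ΔQ / %ΔP = (-926/6648) / (0.64/2.39) = -0.5201…

-0.52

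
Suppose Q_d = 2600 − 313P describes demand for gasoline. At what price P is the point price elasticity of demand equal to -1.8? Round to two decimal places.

Ed = −313P/(2600 − 313P). Set this equal to -1.8:
313P = 1.8·(2600 − 313P) ⇒ 313P(1 + 1.8) = 1.8·2600
P = 1.8·2600 / (313·2.8) = 5.3400…

5.34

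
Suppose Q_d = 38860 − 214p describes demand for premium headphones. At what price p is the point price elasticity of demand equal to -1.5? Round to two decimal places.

108.95

Ed = −214p/(38860 − 214p). Set this equal to -1.5:
214p = 1.5·(38860 − 214p) ⇒ 214p(1 + 1.5) = 1.5·38860
p = 1.5·38860 / (214·2.5) = 108.9532…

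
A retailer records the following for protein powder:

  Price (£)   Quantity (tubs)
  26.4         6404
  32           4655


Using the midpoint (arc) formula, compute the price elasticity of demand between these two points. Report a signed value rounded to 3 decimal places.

-1.649

%ΔQ = (4655 − 6404) / [(6404 + 4655)/2] = -1749/5529.5 = -0.316303…
%ΔP = (32 − 26.4) / [(26.4 + 32)/2] = 5.6/29.2 = 0.191780…
Arc Ed = %ΔQ / %ΔP = (-1749/5529.5) / (5.6/29.2) = -1.64929…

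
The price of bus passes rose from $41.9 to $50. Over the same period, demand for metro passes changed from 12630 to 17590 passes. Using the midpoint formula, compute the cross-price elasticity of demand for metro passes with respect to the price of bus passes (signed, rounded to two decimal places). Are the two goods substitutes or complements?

%ΔQ_{metro passes} = (17590 − 12630)/avg = 4960/15110 = 0.328259…
%ΔP_{bus passes} = (50 − 41.9)/avg = 8.1/45.95 = 0.176278…
E_cross = (4960/15110) / (8.1/45.95) = 1.8621…
E_cross > 0 ⇒ the goods are substitutes.

1.86; substitutes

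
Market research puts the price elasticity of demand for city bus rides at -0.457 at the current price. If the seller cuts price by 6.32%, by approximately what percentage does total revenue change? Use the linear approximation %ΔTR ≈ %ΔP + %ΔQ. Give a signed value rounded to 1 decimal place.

%ΔQ ≈ Ed × %ΔP = (-0.457) × (-6.32%) = +2.8882%
%ΔTR ≈ %ΔP + %ΔQ = (-6.32%) + (+2.8882%) = -3.4318%

-3.4%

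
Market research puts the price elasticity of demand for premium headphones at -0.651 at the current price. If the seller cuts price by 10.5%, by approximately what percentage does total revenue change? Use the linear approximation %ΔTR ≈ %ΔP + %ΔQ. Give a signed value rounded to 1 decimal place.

%ΔQ ≈ Ed × %ΔP = (-0.651) × (-10.5%) = +6.8355%
%ΔTR ≈ %ΔP + %ΔQ = (-10.5%) + (+6.8355%) = -3.6645%

-3.7%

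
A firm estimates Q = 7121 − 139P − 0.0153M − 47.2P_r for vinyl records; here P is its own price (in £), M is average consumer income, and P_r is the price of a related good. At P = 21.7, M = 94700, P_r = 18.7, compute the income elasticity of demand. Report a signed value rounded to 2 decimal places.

At the given values, Q = 7121 − 139(21.7) − 0.0153(94700) − 47.2(18.7) = 1773.15.
∂Q/∂M = -0.0153.
E = (-0.0153) × (94700/1773.15) = -0.8171…

-0.82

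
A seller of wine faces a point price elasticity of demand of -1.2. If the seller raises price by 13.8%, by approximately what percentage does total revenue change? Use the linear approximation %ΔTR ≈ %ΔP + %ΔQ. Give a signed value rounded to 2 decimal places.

-2.76%

%ΔQ ≈ Ed × %ΔP = (-1.2) × (+13.8%) = -16.5600%
%ΔTR ≈ %ΔP + %ΔQ = (+13.8%) + (-16.5600%) = -2.7600%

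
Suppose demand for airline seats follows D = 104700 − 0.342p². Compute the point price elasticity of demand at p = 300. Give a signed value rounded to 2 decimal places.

-0.83

dD/dp = −2·0.342·p = -205.2. At p = 300, D = 73920.
Ed = (dD/dp)·(p/D) = (-205.2) × (300/73920) = -0.8327…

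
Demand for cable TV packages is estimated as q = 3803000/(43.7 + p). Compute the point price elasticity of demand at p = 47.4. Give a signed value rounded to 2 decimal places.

dq/dp = −3803000/(43.7 + p)² = -458.236. At p = 47.4, q = 41745.3.
Ed = (dq/dp)·(p/q) = (-458.236) × (47.4/41745.3) = -0.5203…

-0.52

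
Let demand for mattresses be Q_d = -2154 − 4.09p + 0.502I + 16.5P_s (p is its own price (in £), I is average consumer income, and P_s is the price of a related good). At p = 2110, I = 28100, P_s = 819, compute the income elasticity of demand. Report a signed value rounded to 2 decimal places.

0.84

At the given values, Q_d = -2154 − 4.09(2110) + 0.502(28100) + 16.5(819) = 16835.8.
∂Q_d/∂I = 0.502.
E = (0.502) × (28100/16835.8) = 0.8378…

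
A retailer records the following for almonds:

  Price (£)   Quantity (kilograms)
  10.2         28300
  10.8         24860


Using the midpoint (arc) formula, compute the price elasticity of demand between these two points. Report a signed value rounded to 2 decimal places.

-2.26

%ΔQ = (24860 − 28300) / [(28300 + 24860)/2] = -3440/26580 = -0.129420…
%ΔP = (10.8 − 10.2) / [(10.2 + 10.8)/2] = 0.6/10.5 = 0.057142…
Arc Ed = %ΔQ / %ΔP = (-3440/26580) / (0.6/10.5) = -2.2648…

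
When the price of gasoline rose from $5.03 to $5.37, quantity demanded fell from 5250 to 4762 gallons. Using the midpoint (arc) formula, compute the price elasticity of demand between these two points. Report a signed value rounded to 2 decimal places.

-1.49

%ΔQ = (4762 − 5250) / [(5250 + 4762)/2] = -488/5006 = -0.097483…
%ΔP = (5.37 − 5.03) / [(5.03 + 5.37)/2] = 0.34/5.2 = 0.065384…
Arc Ed = %ΔQ / %ΔP = (-488/5006) / (0.34/5.2) = -1.4909…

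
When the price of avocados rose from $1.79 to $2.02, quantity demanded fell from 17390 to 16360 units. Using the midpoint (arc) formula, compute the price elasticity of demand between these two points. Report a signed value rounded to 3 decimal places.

-0.506

%ΔQ = (16360 − 17390) / [(17390 + 16360)/2] = -1030/16875 = -0.061037…
%ΔP = (2.02 − 1.79) / [(1.79 + 2.02)/2] = 0.23/1.905 = 0.120734…
Arc Ed = %ΔQ / %ΔP = (-1030/16875) / (0.23/1.905) = -0.50554…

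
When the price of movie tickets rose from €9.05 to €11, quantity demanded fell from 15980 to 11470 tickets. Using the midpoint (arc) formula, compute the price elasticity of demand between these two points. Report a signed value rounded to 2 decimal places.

-1.69

%ΔQ = (11470 − 15980) / [(15980 + 11470)/2] = -4510/13725 = -0.328597…
%ΔP = (11 − 9.05) / [(9.05 + 11)/2] = 1.95/10.025 = 0.194513…
Arc Ed = %ΔQ / %ΔP = (-4510/13725) / (1.95/10.025) = -1.6893…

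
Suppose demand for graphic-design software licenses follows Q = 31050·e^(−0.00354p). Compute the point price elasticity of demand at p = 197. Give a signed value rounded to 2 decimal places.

dQ/dp = −0.00354·Q = -54.7264. At p = 197, Q = 15459.4.
Ed = (dQ/dp)·(p/Q) = (-54.7264) × (197/15459.4) = -0.6973…

-0.70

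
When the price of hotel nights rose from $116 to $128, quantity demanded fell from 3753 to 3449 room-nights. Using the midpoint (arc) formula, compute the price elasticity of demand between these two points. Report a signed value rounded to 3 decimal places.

%ΔQ = (3449 − 3753) / [(3753 + 3449)/2] = -304/3601 = -0.084420…
%ΔP = (128 − 116) / [(116 + 128)/2] = 12/122 = 0.098360…
Arc Ed = %ΔQ / %ΔP = (-304/3601) / (12/122) = -0.85828…

-0.858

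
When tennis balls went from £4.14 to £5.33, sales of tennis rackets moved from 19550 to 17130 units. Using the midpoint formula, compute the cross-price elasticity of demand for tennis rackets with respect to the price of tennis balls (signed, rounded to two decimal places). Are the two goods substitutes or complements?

%ΔQ_{tennis rackets} = (17130 − 19550)/avg = -2420/18340 = -0.131952…
%ΔP_{tennis balls} = (5.33 − 4.14)/avg = 1.19/4.735 = 0.251319…
E_cross = (-2420/18340) / (1.19/4.735) = -0.5250…
E_cross < 0 ⇒ the goods are complements.

-0.53; complements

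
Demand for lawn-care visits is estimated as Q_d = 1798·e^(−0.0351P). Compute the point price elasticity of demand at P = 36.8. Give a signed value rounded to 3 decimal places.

-1.292

dQ_d/dP = −0.0351·Q_d = -17.3431. At P = 36.8, Q_d = 494.106.
Ed = (dQ_d/dP)·(P/Q_d) = (-17.3431) × (36.8/494.106) = -1.29168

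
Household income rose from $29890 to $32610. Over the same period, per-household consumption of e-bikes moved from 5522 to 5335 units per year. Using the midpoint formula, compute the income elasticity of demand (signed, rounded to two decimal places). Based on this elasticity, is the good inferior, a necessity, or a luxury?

%ΔQ = (5335 − 5522)/[( 5522 + 5335)/2] = -187/5428.5 = -0.034447…
%ΔIncome = (32610 − 29890)/[( 29890 + 32610)/2] = 2720/31250 = 0.08704
E_income = (-187/5428.5) / (2720/31250) = -0.3957…
E_income < 0 ⇒ inferior good.

-0.40; inferior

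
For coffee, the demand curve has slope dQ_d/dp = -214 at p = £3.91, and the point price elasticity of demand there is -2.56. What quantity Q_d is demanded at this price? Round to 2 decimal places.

326.85

Ed = (dQ_d/dp)·(p/Q_d) ⇒ Q_d = (dQ_d/dp)·p/Ed = (-214)·3.91/(-2.56) = 326.8515…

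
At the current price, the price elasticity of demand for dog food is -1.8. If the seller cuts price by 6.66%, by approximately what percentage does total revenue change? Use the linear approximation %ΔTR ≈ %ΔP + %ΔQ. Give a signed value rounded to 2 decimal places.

%ΔQ ≈ Ed × %ΔP = (-1.8) × (-6.66%) = +11.9880%
%ΔTR ≈ %ΔP + %ΔQ = (-6.66%) + (+11.9880%) = +5.3280%

+5.33%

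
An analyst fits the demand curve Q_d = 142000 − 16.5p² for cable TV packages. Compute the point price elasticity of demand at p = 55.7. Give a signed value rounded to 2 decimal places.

dQ_d/dp = −2·16.5·p = -1838.1. At p = 55.7, Q_d = 90808.915.
Ed = (dQ_d/dp)·(p/Q_d) = (-1838.1) × (55.7/90808.915) = -1.1274…

-1.13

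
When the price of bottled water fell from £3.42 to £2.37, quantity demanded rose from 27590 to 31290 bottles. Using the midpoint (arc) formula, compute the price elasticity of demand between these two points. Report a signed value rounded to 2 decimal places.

%ΔQ = (31290 − 27590) / [(27590 + 31290)/2] = 3700/29440 = 0.125679…
%ΔP = (2.37 − 3.42) / [(3.42 + 2.37)/2] = -1.05/2.895 = -0.362694…
Arc Ed = %ΔQ / %ΔP = (3700/29440) / (-1.05/2.895) = -0.3465…

-0.35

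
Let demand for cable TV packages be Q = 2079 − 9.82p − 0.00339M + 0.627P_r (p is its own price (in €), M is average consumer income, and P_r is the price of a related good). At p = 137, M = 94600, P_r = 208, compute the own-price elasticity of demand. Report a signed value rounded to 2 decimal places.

-2.48

At the given values, Q = 2079 − 9.82(137) − 0.00339(94600) + 0.627(208) = 543.382.
∂Q/∂p = −9.82.
E = (-9.82) × (137/543.382) = -2.4758…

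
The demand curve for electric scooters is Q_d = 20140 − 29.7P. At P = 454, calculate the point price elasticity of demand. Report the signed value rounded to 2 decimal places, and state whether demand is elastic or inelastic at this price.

-2.03; elastic

dQ_d/dP = −29.7. At P = 454, Q_d = 20140 − 29.7(454) = 6656.2.
Ed = (dQ_d/dP)·(P/Q_d) = −29.7 × (454/6656.2) = -2.0257…
|Ed| = 2.03 > 1, so demand is elastic.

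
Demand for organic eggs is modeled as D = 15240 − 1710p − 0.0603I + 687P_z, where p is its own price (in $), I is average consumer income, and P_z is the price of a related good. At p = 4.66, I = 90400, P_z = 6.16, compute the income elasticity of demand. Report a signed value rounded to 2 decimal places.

At the given values, D = 15240 − 1710(4.66) − 0.0603(90400) + 687(6.16) = 6052.2.
∂D/∂I = -0.0603.
E = (-0.0603) × (90400/6052.2) = -0.9006…

-0.90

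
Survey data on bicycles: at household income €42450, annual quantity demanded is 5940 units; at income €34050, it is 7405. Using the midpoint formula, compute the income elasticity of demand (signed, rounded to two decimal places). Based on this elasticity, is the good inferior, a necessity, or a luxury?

%ΔQ = (7405 − 5940)/[( 5940 + 7405)/2] = 1465/6672.5 = 0.219557…
%ΔIncome = (34050 − 42450)/[( 42450 + 34050)/2] = -8400/38250 = -0.219607…
E_income = (1465/6672.5) / (-8400/38250) = -0.9997…
E_income < 0 ⇒ inferior good.

-1.00; inferior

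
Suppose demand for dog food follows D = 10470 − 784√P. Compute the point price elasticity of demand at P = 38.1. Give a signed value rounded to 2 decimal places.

dD/dP = −784/(2√P) = -63.5073. At P = 38.1, D = 5630.74.
Ed = (dD/dP)·(P/D) = (-63.5073) × (38.1/5630.74) = -0.4297…

-0.43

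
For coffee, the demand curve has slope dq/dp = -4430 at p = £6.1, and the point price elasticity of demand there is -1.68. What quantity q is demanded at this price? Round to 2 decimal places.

Ed = (dq/dp)·(p/q) ⇒ q = (dq/dp)·p/Ed = (-4430)·6.1/(-1.68) = 16085.1190…

16085.12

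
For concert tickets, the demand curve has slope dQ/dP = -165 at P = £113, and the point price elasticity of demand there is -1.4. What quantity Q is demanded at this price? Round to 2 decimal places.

Ed = (dQ/dP)·(P/Q) ⇒ Q = (dQ/dP)·P/Ed = (-165)·113/(-1.4) = 13317.8571…

13317.86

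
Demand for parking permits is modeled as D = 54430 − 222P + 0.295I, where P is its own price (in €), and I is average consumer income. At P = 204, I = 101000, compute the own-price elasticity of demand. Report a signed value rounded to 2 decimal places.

-1.16

At the given values, D = 54430 − 222(204) + 0.295(101000) = 38937.
∂D/∂P = −222.
E = (-222) × (204/38937) = -1.1631…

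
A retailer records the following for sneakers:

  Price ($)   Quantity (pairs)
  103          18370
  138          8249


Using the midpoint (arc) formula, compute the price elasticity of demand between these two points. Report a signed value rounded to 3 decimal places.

-2.618

%ΔQ = (8249 − 18370) / [(18370 + 8249)/2] = -10121/13309.5 = -0.760434…
%ΔP = (138 − 103) / [(103 + 138)/2] = 35/120.5 = 0.290456…
Arc Ed = %ΔQ / %ΔP = (-10121/13309.5) / (35/120.5) = -2.61806…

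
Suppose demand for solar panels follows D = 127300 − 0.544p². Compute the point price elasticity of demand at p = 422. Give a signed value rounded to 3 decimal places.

-6.369

dD/dp = −2·0.544·p = -459.136. At p = 422, D = 30422.304.
Ed = (dD/dp)·(p/D) = (-459.136) × (422/30422.304) = -6.36885…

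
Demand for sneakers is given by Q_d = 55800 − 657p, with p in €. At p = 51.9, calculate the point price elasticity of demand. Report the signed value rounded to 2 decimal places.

dQ_d/dp = −657. At p = 51.9, Q_d = 55800 − 657(51.9) = 21701.7.
Ed = (dQ_d/dp)·(p/Q_d) = −657 × (51.9/21701.7) = -1.5712…

-1.57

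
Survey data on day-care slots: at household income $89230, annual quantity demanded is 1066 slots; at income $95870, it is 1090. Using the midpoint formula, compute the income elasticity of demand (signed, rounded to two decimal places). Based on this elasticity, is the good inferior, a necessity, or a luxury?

0.31; necessity

%ΔQ = (1090 − 1066)/[( 1066 + 1090)/2] = 24/1078 = 0.022263…
%ΔIncome = (95870 − 89230)/[( 89230 + 95870)/2] = 6640/92550 = 0.071745…
E_income = (24/1078) / (6640/92550) = 0.3103…
0 < E_income < 1 ⇒ normal good, necessity.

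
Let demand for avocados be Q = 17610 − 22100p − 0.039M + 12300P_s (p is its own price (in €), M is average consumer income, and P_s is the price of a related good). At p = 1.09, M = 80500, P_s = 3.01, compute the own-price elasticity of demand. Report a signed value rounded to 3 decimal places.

-0.879

At the given values, Q = 17610 − 22100(1.09) − 0.039(80500) + 12300(3.01) = 27404.5.
∂Q/∂p = −22100.
E = (-22100) × (1.09/27404.5) = -0.87901…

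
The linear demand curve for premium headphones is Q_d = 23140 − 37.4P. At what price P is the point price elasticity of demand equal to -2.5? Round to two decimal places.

441.94

Ed = −37.4P/(23140 − 37.4P). Set this equal to -2.5:
37.4P = 2.5·(23140 − 37.4P) ⇒ 37.4P(1 + 2.5) = 2.5·23140
P = 2.5·23140 / (37.4·3.5) = 441.9404…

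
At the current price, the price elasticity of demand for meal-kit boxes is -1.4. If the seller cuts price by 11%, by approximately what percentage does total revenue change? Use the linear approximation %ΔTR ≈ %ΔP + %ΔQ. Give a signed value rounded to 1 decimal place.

+4.4%

%ΔQ ≈ Ed × %ΔP = (-1.4) × (-11%) = +15.4000%
%ΔTR ≈ %ΔP + %ΔQ = (-11%) + (+15.4000%) = +4.4000%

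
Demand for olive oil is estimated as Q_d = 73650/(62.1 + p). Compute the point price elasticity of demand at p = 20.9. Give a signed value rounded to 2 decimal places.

dQ_d/dp = −73650/(62.1 + p)² = -10.691. At p = 20.9, Q_d = 887.349.
Ed = (dQ_d/dp)·(p/Q_d) = (-10.691) × (20.9/887.349) = -0.2518…

-0.25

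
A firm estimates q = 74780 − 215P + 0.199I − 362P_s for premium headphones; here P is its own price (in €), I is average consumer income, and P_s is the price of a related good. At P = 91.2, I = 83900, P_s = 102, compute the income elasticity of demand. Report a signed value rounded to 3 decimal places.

At the given values, q = 74780 − 215(91.2) + 0.199(83900) − 362(102) = 34944.1.
∂q/∂I = 0.199.
E = (0.199) × (83900/34944.1) = 0.47779…

0.478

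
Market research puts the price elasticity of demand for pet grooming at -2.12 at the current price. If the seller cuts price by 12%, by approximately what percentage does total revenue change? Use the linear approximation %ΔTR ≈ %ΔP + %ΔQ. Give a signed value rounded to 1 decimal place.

%ΔQ ≈ Ed × %ΔP = (-2.12) × (-12%) = +25.4400%
%ΔTR ≈ %ΔP + %ΔQ = (-12%) + (+25.4400%) = +13.4400%

+13.4%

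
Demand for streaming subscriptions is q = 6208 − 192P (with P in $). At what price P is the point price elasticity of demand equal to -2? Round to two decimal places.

Ed = −192P/(6208 − 192P). Set this equal to -2:
192P = 2·(6208 − 192P) ⇒ 192P(1 + 2) = 2·6208
P = 2·6208 / (192·3) = 21.5555…

21.56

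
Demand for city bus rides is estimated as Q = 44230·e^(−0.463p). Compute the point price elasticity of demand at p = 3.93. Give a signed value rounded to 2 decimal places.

-1.82

dQ/dp = −0.463·Q = -3319.4. At p = 3.93, Q = 7169.34.
Ed = (dQ/dp)·(p/Q) = (-3319.4) × (3.93/7169.34) = -1.8195…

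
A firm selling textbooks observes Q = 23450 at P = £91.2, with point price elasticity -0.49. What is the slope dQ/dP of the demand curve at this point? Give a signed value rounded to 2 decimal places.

Ed = (dQ/dP)·(P/Q) ⇒ dQ/dP = Ed·Q/P = (-0.49)·23450/91.2 = -125.9923…

-125.99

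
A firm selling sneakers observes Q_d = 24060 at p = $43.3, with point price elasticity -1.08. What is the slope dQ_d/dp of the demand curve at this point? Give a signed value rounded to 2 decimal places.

Ed = (dQ_d/dp)·(p/Q_d) ⇒ dQ_d/dp = Ed·Q_d/p = (-1.08)·24060/43.3 = -600.1108…

-600.11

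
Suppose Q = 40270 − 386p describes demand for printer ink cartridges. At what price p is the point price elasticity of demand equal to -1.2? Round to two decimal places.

56.91

Ed = −386p/(40270 − 386p). Set this equal to -1.2:
386p = 1.2·(40270 − 386p) ⇒ 386p(1 + 1.2) = 1.2·40270
p = 1.2·40270 / (386·2.2) = 56.9053…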